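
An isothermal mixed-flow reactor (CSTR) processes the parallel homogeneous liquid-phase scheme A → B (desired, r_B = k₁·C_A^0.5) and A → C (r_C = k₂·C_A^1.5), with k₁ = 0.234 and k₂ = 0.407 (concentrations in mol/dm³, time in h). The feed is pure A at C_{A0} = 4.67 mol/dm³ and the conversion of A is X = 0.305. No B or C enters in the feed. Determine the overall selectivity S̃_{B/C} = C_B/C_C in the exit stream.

0.177

Exit C_A = C_{A0}(1−X) = 4.67×0.695 = 3.246 mol/dm³.
Rates in a CSTR are evaluated at the outlet concentration: r_B = 0.234×3.246^0.5 = 0.4216, r_C = 0.407×3.246^1.5 = 2.380.
Overall selectivity = C_B/C_C = r_Bτ/(r_Cτ) = r_B/r_C = 0.177.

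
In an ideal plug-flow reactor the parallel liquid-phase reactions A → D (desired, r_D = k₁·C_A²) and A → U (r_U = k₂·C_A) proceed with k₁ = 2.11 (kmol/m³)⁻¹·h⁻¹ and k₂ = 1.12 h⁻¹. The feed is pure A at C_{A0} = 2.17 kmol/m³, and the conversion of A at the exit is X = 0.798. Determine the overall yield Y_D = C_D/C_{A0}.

0.547

C_A = C_{A0}(1−X) = 0.4383 kmol/m³.
Along a PFR/batch, dC_U/dC_A = −r_U/(r_D+r_U) = −k₂/(k₂+k₁·C_A).
Integrating from C_{A0} to C_A: C_U = (1.12/2.11)·ln[(1.12+2.11·2.17)/(1.12+2.11·0.438)] = 0.5308·ln(5.699/2.045) = 0.5440 kmol/m³.
Then C_D = (C_{A0}−C_A) − C_U = 1.732 − 0.5440 = 1.188 kmol/m³.
Y_D = C_D/C_{A0} = 1.188/2.17 = 0.547.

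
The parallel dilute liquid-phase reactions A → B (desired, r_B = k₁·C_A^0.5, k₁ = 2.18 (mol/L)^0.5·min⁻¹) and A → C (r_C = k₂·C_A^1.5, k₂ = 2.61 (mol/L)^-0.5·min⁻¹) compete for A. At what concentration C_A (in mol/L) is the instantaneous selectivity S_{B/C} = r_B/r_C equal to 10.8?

S_{B/C} = (k₁/k₂)·C_A⁻¹ ⇒ C_A = (S·k₂/k₁)^(-1).
= (10.8×2.61/2.18)^(-1) = (12.93)^(-1) = 0.0773 mol/L.

0.0773 mol/L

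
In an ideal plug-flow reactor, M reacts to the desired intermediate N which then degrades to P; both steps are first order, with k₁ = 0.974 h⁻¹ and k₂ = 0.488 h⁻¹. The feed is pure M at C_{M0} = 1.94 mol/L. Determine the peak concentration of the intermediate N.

0.969 mol/L

Evaluating C_N at τ_opt = ln(k₂/k₁)/(k₂−k₁) gives C_{N,max}/C_{M0} = (k₁/k₂)^[k₂/(k₂−k₁)].
= (0.974/0.488)^(0.488/(0.488−0.974)) = (1.996)^(-1.004) = 0.4996.
C_{N,max} = 0.4996×1.94 = 0.969 mol/L.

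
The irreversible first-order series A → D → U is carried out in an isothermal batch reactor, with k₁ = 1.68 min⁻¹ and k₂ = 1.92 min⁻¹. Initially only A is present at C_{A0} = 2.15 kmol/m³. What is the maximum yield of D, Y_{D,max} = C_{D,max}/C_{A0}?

0.344

For a first-order series the maximum intermediate yield is C_{D,max}/C_{A0} = (k₁/k₂)^[k₂/(k₂−k₁)].
= (1.68/1.92)^(1.92/(1.92−1.68)) = (0.8750)^(8.000) = 0.3436.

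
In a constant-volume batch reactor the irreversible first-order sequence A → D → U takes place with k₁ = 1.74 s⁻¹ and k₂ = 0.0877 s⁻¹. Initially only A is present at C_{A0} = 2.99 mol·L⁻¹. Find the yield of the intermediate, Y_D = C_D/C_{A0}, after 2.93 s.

For first-order series with pure A initially, C_D(t) = k₁C_{A0}/(k₂−k₁)·(e^(−k₁t) − e^(−k₂t)).
e^(−k₁t) = e^(−1.74×2.93) = e^(−5.098) = 0.006108; e^(−k₂t) = e^(−0.2570) = 0.7734.
C_D = 1.74×2.99/(0.0877−1.74) × (0.006108−0.7734) = (-3.149)×(-0.7673) = 2.416 mol·L⁻¹.
Y_D = C_D/C_{A0} = 2.416/2.99 = 0.808.

0.808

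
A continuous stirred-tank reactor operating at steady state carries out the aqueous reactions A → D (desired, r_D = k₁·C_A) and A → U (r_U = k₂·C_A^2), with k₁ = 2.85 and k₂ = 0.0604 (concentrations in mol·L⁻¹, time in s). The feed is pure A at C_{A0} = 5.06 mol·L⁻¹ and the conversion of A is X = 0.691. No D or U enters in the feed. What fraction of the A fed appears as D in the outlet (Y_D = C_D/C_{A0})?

Exit C_A = C_{A0}(1−X) = 5.06×0.309 = 1.564 mol·L⁻¹.
A CSTR operates uniformly at the exit composition, giving r_D = 4.456 and r_U = 0.1477 (each k·C_A^n at C_A = 1.564).
Fraction of consumed A going to D: r_D/(r_D+r_U) = 0.9679.
C_D = 0.9679·C_{A0}·X = 0.9679×5.06×0.691 = 3.38 mol·L⁻¹; Y_D = C_D/C_{A0} = 0.669.

0.669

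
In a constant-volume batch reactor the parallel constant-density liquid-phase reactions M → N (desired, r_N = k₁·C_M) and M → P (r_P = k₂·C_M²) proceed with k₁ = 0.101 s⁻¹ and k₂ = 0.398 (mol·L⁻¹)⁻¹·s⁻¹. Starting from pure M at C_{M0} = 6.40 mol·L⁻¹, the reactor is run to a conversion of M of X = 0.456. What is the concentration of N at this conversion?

C_M = C_{M0}(1−X) = 3.482 mol·L⁻¹.
Along a PFR/batch, dC_N/dC_M = −r_N/(r_N+r_P) = −k₁/(k₁+k₂·C_M).
Integrating from C_{M0} to C_M: C_N = (0.101/0.398)·ln[(0.101+0.398·6.40)/(0.101+0.398·3.48)] = 0.2538·ln(2.648/1.487) = 0.1465 mol·L⁻¹.

0.147 mol·L⁻¹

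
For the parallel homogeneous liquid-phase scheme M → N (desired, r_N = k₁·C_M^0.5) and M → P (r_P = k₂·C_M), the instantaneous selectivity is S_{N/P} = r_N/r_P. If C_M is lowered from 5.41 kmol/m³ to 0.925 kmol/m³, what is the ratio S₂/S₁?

2.42

S_{N/P} = (k₁/k₂)·C_M^-0.5, so S₂/S₁ = (C_{M,2}/C_{M,1})^-0.5.
= (0.925/5.41)^(-0.5) = (0.1710)^(-0.5) = 2.42.
Selectivity toward N rises as C_M falls — low-concentration operation is favoured.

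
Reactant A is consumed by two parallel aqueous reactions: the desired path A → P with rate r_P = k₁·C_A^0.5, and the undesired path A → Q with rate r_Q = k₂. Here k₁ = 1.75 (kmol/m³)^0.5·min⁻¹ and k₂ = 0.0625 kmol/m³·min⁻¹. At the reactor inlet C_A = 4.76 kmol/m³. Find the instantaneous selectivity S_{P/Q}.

S_{P/Q} = r_P/r_Q = (k₁·C_A^0.5)/(k₂) = (k₁/k₂)·C_A^0.5.
= (1.75×4.760^0.5) / (0.0625) = 3.818/0.06250 = 61.1.

61.1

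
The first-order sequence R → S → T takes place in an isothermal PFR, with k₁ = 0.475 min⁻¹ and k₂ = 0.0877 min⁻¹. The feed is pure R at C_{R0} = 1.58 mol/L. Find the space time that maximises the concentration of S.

4.36 min

The intermediate peaks when r₁ = r₂, i.e. k₁e^(−k₁τ) = k₂e^(−k₂τ), giving τ_opt = ln(k₂/k₁)/(k₂−k₁).
= ln(0.0877/0.475)/(0.0877−0.475) = ln(0.1846)/-0.3873 = -1.689/-0.3873 = 4.36 min.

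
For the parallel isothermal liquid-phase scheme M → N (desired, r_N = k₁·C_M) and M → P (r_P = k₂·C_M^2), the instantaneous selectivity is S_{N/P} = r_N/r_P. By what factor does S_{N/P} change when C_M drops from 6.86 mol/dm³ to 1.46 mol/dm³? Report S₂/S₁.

S_{N/P} = (k₁/k₂)·C_M⁻¹, so S₂/S₁ = (C_{M,2}/C_{M,1})⁻¹.
= 6.86/1.46 = 4.70.

4.70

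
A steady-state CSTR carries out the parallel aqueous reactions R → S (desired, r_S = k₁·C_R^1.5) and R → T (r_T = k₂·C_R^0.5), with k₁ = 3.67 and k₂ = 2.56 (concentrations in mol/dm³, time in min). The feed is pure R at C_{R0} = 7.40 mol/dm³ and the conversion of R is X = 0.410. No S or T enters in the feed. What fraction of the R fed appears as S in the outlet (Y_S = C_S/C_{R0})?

0.354

Exit C_R = C_{R0}(1−X) = 7.40×0.590 = 4.366 mol/dm³.
A CSTR operates uniformly at the exit composition, giving r_S = 33.48 and r_T = 5.349 (each k·C_R^n at C_R = 4.366).
Fraction of consumed R going to S: r_S/(r_S+r_T) = 0.8622.
C_S = 0.8622·C_{R0}·X = 0.8622×7.40×0.410 = 2.62 mol/dm³; Y_S = C_S/C_{R0} = 0.354.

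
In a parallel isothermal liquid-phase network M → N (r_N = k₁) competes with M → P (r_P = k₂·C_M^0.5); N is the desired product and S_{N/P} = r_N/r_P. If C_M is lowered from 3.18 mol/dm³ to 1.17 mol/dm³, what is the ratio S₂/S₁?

S_{N/P} = (k₁/k₂)·C_M^-0.5, so S₂/S₁ = (C_{M,2}/C_{M,1})^-0.5.
= (1.17/3.18)^(-0.5) = (0.3679)^(-0.5) = 1.65.
Selectivity toward N rises as C_M falls — low-concentration operation is favoured.

1.65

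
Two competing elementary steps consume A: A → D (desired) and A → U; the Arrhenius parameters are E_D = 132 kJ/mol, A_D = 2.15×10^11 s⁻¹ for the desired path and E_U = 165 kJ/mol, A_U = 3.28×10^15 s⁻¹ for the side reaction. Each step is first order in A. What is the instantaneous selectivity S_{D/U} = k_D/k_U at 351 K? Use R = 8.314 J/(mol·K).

5.34

Since both paths have the same order in A, the concentration cancels and S_{D/U} = k_D/k_U = (A_D/A_U)·exp[(E_U−E_D)/(RT)].
(E_U−E_D)/(RT) = (165−132)×10³/(8.314×351) = 33000/2918 = 11.31.
k_D/k_U = (2.15×10^11/3.28×10^15)·exp(11.31) = 6.555×10^-5 × 81494 = 5.34.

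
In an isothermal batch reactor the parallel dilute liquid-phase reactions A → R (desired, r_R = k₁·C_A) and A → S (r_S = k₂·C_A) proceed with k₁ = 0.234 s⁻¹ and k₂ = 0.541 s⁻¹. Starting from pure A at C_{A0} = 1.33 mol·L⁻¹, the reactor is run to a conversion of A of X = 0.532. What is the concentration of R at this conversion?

C_A = C_{A0}(1−X) = 0.6224 mol·L⁻¹.
Both paths are first order in A, so the instantaneous fraction to R is constant: dC_R/d(−C_A) = k₁/(k₁+k₂) = 0.3019.
C_R = 0.3019·(C_{A0}−C_A) = 0.3019×0.7076 = 0.214 mol·L⁻¹.

0.214 mol·L⁻¹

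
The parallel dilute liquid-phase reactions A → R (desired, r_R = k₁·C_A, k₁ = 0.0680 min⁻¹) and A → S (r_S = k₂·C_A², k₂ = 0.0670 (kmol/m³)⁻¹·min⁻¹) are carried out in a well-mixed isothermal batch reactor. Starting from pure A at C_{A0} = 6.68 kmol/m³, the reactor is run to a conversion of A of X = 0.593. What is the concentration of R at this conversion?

0.734 kmol/m³

C_A = C_{A0}(1−X) = 2.719 kmol/m³.
Along a PFR/batch, dC_R/dC_A = −r_R/(r_R+r_S) = −k₁/(k₁+k₂·C_A).
Integrating from C_{A0} to C_A: C_R = (0.0680/0.0670)·ln[(0.0680+0.0670·6.68)/(0.0680+0.0670·2.72)] = 1.015·ln(0.5156/0.2502) = 0.7340 kmol/m³.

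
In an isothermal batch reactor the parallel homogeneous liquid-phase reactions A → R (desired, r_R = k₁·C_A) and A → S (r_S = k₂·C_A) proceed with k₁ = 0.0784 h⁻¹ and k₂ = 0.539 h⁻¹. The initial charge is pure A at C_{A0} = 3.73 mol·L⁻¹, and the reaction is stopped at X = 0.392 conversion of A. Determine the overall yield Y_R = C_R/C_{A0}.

0.0498

C_A = C_{A0}(1−X) = 2.268 mol·L⁻¹.
Both paths are first order in A, so the instantaneous fraction to R is constant: dC_R/d(−C_A) = k₁/(k₁+k₂) = 0.1270.
C_R = 0.1270·(C_{A0}−C_A) = 0.1270×1.462 = 0.186 mol·L⁻¹.
Y_R = C_R/C_{A0} = 0.1857/3.73 = 0.0498.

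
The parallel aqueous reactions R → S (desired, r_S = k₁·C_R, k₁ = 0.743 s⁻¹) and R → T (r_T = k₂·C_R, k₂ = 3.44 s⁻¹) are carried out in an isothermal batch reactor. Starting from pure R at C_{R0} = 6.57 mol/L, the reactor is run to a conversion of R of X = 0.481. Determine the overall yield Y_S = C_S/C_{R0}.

C_R = C_{R0}(1−X) = 3.410 mol/L.
Both paths are first order in R, so the instantaneous fraction to S is constant: dC_S/d(−C_R) = k₁/(k₁+k₂) = 0.1776.
C_S = 0.1776·(C_{R0}−C_R) = 0.1776×3.160 = 0.561 mol/L.
Y_S = C_S/C_{R0} = 0.5613/6.57 = 0.0854.

0.0854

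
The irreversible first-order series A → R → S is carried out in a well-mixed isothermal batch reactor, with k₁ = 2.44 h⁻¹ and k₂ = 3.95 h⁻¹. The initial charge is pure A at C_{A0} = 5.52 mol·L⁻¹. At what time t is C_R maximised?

The intermediate peaks when r₁ = r₂, i.e. k₁e^(−k₁t) = k₂e^(−k₂t), giving t_opt = ln(k₂/k₁)/(k₂−k₁).
= ln(3.95/2.44)/(3.95−2.44) = ln(1.619)/1.510 = 0.4817/1.510 = 0.319 h.

0.319 h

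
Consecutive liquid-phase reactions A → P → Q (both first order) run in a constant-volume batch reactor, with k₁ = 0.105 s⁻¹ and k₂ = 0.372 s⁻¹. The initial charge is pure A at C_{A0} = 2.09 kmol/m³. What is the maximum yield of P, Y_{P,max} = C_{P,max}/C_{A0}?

0.172

Evaluating C_P at t_opt = ln(k₂/k₁)/(k₂−k₁) gives C_{P,max}/C_{A0} = (k₁/k₂)^[k₂/(k₂−k₁)].
= (0.105/0.372)^(0.372/(0.372−0.105)) = (0.2823)^(1.393) = 0.1716.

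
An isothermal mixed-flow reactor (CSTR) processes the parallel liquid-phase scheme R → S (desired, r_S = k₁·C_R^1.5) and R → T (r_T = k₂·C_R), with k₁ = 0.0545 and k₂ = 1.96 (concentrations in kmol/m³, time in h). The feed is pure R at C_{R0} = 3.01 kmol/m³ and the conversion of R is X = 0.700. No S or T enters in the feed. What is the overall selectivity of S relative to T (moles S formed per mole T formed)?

Exit C_R = C_{R0}(1−X) = 3.01×0.300 = 0.9030 kmol/m³.
A CSTR operates uniformly at the exit composition, giving r_S = 0.04677 and r_T = 1.770 (each k·C_R^n at C_R = 0.9030).
Overall selectivity = C_S/C_T = r_Sτ/(r_Tτ) = r_S/r_T = 0.0264.

0.0264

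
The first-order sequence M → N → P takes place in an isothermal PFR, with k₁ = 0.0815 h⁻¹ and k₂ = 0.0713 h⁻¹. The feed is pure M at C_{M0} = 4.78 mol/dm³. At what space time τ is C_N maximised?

13.1 h

The intermediate peaks when r₁ = r₂, i.e. k₁e^(−k₁τ) = k₂e^(−k₂τ), giving τ_opt = ln(k₂/k₁)/(k₂−k₁).
= ln(0.0713/0.0815)/(0.0713−0.0815) = ln(0.8748)/-0.01020 = -0.1337/-0.01020 = 13.1 h.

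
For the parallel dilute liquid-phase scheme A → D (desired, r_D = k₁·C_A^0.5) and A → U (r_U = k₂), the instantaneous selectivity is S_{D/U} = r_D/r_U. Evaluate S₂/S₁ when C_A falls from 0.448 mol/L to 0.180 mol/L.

0.634

S_{D/U} = (k₁/k₂)·C_A^0.5, so S₂/S₁ = (C_{A,2}/C_{A,1})^0.5.
= (0.180/0.448)^0.5 = (0.4018)^0.5 = 0.634.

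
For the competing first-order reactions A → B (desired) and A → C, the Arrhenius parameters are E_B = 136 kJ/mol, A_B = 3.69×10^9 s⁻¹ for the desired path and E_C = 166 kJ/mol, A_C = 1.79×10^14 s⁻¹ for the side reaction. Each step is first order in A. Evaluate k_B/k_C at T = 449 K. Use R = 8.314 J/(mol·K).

0.0637

k_B/k_C = (A_B/A_C)·exp[−(E_B−E_C)/(RT)] = (A_B/A_C)·exp[(E_C−E_B)/(RT)].
(E_C−E_B)/(RT) = (166−136)×10³/(8.314×449) = 30000/3733 = 8.036.
k_B/k_C = (3.69×10^9/1.79×10^14)·exp(8.036) = 2.061×10^-5 × 3092 = 0.0637.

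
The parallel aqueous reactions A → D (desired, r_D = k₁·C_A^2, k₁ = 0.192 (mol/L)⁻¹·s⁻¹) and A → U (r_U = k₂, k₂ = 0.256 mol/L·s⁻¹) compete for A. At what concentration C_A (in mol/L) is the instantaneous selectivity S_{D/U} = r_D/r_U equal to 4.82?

2.54 mol/L

S_{D/U} = (k₁/k₂)·C_A^2 ⇒ C_A = (S·k₂/k₁)^(0.5).
= (4.82×0.256/0.192)^(0.5) = (6.427)^(0.5) = 2.54 mol/L.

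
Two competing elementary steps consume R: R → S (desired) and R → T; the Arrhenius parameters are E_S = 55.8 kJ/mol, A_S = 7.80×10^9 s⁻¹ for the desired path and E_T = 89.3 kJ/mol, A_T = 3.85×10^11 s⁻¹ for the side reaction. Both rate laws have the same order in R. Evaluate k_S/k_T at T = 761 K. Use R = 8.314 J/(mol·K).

Since both paths have the same order in R, the concentration cancels and S_{S/T} = k_S/k_T = (A_S/A_T)·exp[(E_T−E_S)/(RT)].
(E_T−E_S)/(RT) = (89.3−55.8)×10³/(8.314×761) = 33500/6327 = 5.295.
k_S/k_T = (7.80×10^9/3.85×10^11)·exp(5.295) = 0.02026 × 199.3 = 4.04.
Since E_S < E_T, lowering the temperature improves selectivity toward S.

4.04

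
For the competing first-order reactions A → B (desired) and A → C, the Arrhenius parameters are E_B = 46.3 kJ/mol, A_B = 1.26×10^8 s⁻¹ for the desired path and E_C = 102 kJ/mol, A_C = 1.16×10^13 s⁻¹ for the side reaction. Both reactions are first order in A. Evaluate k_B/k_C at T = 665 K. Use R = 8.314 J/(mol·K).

0.258

k_B/k_C = (A_B/A_C)·exp[−(E_B−E_C)/(RT)] = (A_B/A_C)·exp[(E_C−E_B)/(RT)].
(E_C−E_B)/(RT) = (102−46.3)×10³/(8.314×665) = 55700/5529 = 10.07.
k_B/k_C = (1.26×10^8/1.16×10^13)·exp(10.07) = 1.086×10^-5 × 23730 = 0.258.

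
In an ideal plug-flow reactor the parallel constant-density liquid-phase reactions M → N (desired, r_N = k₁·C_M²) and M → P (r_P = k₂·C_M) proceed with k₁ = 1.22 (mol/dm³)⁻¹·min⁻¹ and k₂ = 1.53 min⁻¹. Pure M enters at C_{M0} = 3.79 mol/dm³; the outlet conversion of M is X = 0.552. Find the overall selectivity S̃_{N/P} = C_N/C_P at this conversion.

2.11

C_M = C_{M0}(1−X) = 1.698 mol/dm³.
Along a PFR/batch, dC_P/dC_M = −r_P/(r_N+r_P) = −k₂/(k₂+k₁·C_M).
Integrating from C_{M0} to C_M: C_P = (1.53/1.22)·ln[(1.53+1.22·3.79)/(1.53+1.22·1.70)] = 1.254·ln(6.154/3.601) = 0.6719 mol/dm³.
Then C_N = (C_{M0}−C_M) − C_P = 2.092 − 0.6719 = 1.420 mol/dm³.
S̃_{N/P} = C_N/C_P = 1.420/0.6719 = 2.11.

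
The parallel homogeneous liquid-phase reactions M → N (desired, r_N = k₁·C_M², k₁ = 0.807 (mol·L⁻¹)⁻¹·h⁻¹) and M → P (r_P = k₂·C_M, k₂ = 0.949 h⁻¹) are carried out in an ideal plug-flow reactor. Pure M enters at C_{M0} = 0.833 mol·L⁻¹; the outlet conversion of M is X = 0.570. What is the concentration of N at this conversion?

0.158 mol·L⁻¹

C_M = C_{M0}(1−X) = 0.3582 mol·L⁻¹.
Along a PFR/batch, dC_P/dC_M = −r_P/(r_N+r_P) = −k₂/(k₂+k₁·C_M).
Integrating from C_{M0} to C_M: C_P = (0.949/0.807)·ln[(0.949+0.807·0.833)/(0.949+0.807·0.358)] = 1.176·ln(1.621/1.238) = 0.3171 mol·L⁻¹.
Then C_N = (C_{M0}−C_M) − C_P = 0.4748 − 0.3171 = 0.1577 mol·L⁻¹.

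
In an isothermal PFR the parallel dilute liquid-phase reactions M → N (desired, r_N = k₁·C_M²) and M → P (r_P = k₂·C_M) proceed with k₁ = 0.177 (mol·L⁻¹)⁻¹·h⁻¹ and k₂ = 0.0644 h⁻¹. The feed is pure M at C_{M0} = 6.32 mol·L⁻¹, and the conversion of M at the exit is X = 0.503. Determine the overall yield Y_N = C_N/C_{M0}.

C_M = C_{M0}(1−X) = 3.141 mol·L⁻¹.
Along a PFR/batch, dC_P/dC_M = −r_P/(r_N+r_P) = −k₂/(k₂+k₁·C_M).
Integrating from C_{M0} to C_M: C_P = (0.0644/0.177)·ln[(0.0644+0.177·6.32)/(0.0644+0.177·3.14)] = 0.3638·ln(1.183/0.6204) = 0.2349 mol·L⁻¹.
Then C_N = (C_{M0}−C_M) − C_P = 3.179 − 0.2349 = 2.944 mol·L⁻¹.
Y_N = C_N/C_{M0} = 2.944/6.32 = 0.466.

0.466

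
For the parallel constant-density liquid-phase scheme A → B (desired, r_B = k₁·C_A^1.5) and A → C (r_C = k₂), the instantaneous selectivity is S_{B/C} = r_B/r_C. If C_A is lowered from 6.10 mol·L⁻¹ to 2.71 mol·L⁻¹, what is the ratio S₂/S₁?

0.296

S_{B/C} = (k₁/k₂)·C_A^1.5, so S₂/S₁ = (C_{A,2}/C_{A,1})^1.5.
= (2.71/6.10)^1.5 = (0.4443)^1.5 = 0.296.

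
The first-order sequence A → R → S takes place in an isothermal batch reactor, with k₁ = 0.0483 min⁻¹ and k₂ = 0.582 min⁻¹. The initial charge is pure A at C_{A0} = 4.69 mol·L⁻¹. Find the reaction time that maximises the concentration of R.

Setting dC_R/dt = 0 gives t_opt = ln(k₂/k₁)/(k₂−k₁).
= ln(0.582/0.0483)/(0.582−0.0483) = ln(12.05)/0.5337 = 2.489/0.5337 = 4.66 min.

4.66 min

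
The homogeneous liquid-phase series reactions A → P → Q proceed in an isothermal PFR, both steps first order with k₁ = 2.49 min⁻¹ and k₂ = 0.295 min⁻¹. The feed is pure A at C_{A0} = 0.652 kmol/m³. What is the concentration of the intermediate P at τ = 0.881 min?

For first-order series with pure A initially, C_P(τ) = k₁C_{A0}/(k₂−k₁)·(e^(−k₁τ) − e^(−k₂τ)).
e^(−k₁τ) = e^(−2.49×0.881) = e^(−2.194) = 0.1115; e^(−k₂τ) = e^(−0.2599) = 0.7711.
C_P = 2.49×0.652/(0.295−2.49) × (0.1115−0.7711) = (-0.7396)×(-0.6596) = 0.4879 kmol/m³.

0.488 kmol/m³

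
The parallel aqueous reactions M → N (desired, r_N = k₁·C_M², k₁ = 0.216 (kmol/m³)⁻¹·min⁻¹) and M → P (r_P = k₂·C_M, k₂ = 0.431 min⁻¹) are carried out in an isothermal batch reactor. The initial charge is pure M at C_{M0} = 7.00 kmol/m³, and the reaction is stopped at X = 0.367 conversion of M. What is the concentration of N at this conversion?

C_M = C_{M0}(1−X) = 4.431 kmol/m³.
Along a PFR/batch, dC_P/dC_M = −r_P/(r_N+r_P) = −k₂/(k₂+k₁·C_M).
Integrating from C_{M0} to C_M: C_P = (0.431/0.216)·ln[(0.431+0.216·7.00)/(0.431+0.216·4.43)] = 1.995·ln(1.943/1.388) = 0.6710 kmol/m³.
Then C_N = (C_{M0}−C_M) − C_P = 2.569 − 0.6710 = 1.898 kmol/m³.

1.90 kmol/m³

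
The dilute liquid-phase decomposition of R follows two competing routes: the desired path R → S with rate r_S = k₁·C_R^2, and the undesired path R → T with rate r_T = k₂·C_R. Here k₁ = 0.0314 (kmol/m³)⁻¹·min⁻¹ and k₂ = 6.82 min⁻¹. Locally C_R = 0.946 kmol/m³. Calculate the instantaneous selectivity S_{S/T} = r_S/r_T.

0.00436

S_{S/T} = r_S/r_T = (k₁·C_R^2)/(k₂·C_R) = (k₁/k₂)·C_R.
= (0.0314×0.9460^2) / (6.82×0.9460) = 0.02810/6.452 = 0.00436.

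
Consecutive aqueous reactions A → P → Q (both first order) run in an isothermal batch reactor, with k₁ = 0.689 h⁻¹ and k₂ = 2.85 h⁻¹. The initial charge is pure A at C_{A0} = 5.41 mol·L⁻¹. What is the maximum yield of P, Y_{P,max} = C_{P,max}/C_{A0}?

0.154

Evaluating C_P at t_opt = ln(k₂/k₁)/(k₂−k₁) gives C_{P,max}/C_{A0} = (k₁/k₂)^[k₂/(k₂−k₁)].
= (0.689/2.85)^(2.85/(2.85−0.689)) = (0.2418)^(1.319) = 0.1537.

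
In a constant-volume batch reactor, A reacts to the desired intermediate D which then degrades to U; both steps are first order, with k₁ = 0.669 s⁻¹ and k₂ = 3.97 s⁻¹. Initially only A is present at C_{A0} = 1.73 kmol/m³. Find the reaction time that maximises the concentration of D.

Setting dC_D/dt = 0 gives t_opt = ln(k₂/k₁)/(k₂−k₁).
= ln(3.97/0.669)/(3.97−0.669) = ln(5.934)/3.301 = 1.781/3.301 = 0.539 s.

0.539 s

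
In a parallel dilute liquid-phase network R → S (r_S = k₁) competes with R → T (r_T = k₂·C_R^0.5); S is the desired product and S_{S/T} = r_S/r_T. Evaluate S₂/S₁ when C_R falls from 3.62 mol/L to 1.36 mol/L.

1.63

S_{S/T} = (k₁/k₂)·C_R^-0.5, so S₂/S₁ = (C_{R,2}/C_{R,1})^-0.5.
= (1.36/3.62)^(-0.5) = (0.3757)^(-0.5) = 1.63.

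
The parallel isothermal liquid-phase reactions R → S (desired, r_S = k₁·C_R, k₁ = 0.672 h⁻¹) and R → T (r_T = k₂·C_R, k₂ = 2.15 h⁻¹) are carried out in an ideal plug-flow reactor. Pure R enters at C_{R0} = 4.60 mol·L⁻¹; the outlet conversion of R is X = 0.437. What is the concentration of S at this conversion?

0.479 mol·L⁻¹

C_R = C_{R0}(1−X) = 2.590 mol·L⁻¹.
Both paths are first order in R, so the instantaneous fraction to S is constant: dC_S/d(−C_R) = k₁/(k₁+k₂) = 0.2381.
C_S = 0.2381·(C_{R0}−C_R) = 0.2381×2.010 = 0.479 mol·L⁻¹.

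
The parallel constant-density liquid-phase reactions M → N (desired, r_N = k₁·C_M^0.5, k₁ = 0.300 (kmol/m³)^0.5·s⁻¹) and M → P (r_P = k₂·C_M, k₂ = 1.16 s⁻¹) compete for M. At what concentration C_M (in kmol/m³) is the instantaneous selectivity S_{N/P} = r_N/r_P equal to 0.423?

S_{N/P} = (k₁/k₂)·C_M^-0.5 ⇒ C_M = (S·k₂/k₁)^(-2).
= (0.423×1.16/0.300)^(-2) = (1.636)^(-2) = 0.374 kmol/m³.

0.374 kmol/m³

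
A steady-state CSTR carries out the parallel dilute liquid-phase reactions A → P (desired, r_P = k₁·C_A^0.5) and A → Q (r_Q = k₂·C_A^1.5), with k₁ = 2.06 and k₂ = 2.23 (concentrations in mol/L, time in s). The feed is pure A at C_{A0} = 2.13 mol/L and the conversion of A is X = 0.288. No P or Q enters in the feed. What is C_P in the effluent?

Exit C_A = C_{A0}(1−X) = 2.13×0.712 = 1.517 mol/L.
Rates in a CSTR are evaluated at the outlet concentration: r_P = 2.06×1.517^0.5 = 2.537, r_Q = 2.23×1.517^1.5 = 4.165.
Fraction of consumed A going to P: r_P/(r_P+r_Q) = 0.3785.
C_P = 0.3785·C_{A0}·X = 0.3785×2.13×0.288 = 0.232 mol/L.

0.232 mol/L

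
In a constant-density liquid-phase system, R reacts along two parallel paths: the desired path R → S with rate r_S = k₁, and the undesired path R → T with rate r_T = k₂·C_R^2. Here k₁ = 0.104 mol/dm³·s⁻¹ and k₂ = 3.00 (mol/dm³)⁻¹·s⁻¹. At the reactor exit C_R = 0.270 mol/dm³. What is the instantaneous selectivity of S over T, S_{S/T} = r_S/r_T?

S_{S/T} = r_S/r_T = (k₁)/(k₂·C_R^2) = (k₁/k₂)·C_R^-2.
= (0.104) / (3.00×0.2700^2) = 0.1040/0.2187 = 0.476.

0.476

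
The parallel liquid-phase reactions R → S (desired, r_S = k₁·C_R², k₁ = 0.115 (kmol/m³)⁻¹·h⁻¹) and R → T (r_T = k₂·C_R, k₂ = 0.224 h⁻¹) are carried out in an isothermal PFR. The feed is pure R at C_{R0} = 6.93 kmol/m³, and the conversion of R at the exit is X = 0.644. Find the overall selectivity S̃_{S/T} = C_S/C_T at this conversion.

2.28

C_R = C_{R0}(1−X) = 2.467 kmol/m³.
Along a PFR/batch, dC_T/dC_R = −r_T/(r_S+r_T) = −k₂/(k₂+k₁·C_R).
Integrating from C_{R0} to C_R: C_T = (0.224/0.115)·ln[(0.224+0.115·6.93)/(0.224+0.115·2.47)] = 1.948·ln(1.021/0.5077) = 1.361 kmol/m³.
Then C_S = (C_{R0}−C_R) − C_T = 4.463 − 1.361 = 3.102 kmol/m³.
S̃_{S/T} = C_S/C_T = 3.102/1.361 = 2.28.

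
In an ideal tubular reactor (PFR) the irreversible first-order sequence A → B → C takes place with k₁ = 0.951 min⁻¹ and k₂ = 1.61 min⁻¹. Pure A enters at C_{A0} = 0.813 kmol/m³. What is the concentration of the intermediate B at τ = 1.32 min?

0.194 kmol/m³

The intermediate concentration in a first-order A→B→C sequence is C_B = k₁C_{A0}(e^(−k₁τ) − e^(−k₂τ))/(k₂−k₁).
e^(−k₁τ) = e^(−0.951×1.32) = e^(−1.255) = 0.2850; e^(−k₂τ) = e^(−2.125) = 0.1194.
C_B = 0.951×0.813/(1.61−0.951) × (0.2850−0.1194) = 1.173×0.1656 = 0.1943 kmol/m³.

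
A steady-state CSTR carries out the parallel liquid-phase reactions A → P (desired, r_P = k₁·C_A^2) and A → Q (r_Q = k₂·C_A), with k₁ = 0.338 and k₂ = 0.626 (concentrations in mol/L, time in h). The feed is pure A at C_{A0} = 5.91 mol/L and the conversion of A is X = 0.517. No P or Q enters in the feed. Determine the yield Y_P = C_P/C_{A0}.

Exit C_A = C_{A0}(1−X) = 5.91×0.483 = 2.855 mol/L.
Rates in a CSTR are evaluated at the outlet concentration: r_P = 0.338×2.855^2 = 2.754, r_Q = 0.626×2.855 = 1.787.
Fraction of consumed A going to P: r_P/(r_P+r_Q) = 0.6065.
C_P = 0.6065·C_{A0}·X = 0.6065×5.91×0.517 = 1.85 mol/L; Y_P = C_P/C_{A0} = 0.314.

0.314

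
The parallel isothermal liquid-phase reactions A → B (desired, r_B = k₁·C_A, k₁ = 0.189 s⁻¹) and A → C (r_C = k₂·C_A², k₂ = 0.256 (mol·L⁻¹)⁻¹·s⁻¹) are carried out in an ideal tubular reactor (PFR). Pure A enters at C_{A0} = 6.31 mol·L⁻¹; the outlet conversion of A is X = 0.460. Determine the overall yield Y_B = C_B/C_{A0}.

0.0621

C_A = C_{A0}(1−X) = 3.407 mol·L⁻¹.
Along a PFR/batch, dC_B/dC_A = −r_B/(r_B+r_C) = −k₁/(k₁+k₂·C_A).
Integrating from C_{A0} to C_A: C_B = (0.189/0.256)·ln[(0.189+0.256·6.31)/(0.189+0.256·3.41)] = 0.7383·ln(1.804/1.061) = 0.3918 mol·L⁻¹.
Y_B = C_B/C_{A0} = 0.3918/6.31 = 0.0621.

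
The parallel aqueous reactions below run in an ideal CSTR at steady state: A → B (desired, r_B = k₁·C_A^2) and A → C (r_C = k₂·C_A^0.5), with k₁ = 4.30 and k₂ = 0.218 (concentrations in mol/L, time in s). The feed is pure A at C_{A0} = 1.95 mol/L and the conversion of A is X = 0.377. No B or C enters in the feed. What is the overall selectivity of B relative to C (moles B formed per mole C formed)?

26.4

Exit C_A = C_{A0}(1−X) = 1.95×0.623 = 1.215 mol/L.
In a CSTR the entire volume is at exit conditions, so r_B = 4.30×1.215^2 = 6.346 and r_C = 0.218×1.215^0.5 = 0.2403.
Overall selectivity = C_B/C_C = r_Bτ/(r_Cτ) = r_B/r_C = 26.4.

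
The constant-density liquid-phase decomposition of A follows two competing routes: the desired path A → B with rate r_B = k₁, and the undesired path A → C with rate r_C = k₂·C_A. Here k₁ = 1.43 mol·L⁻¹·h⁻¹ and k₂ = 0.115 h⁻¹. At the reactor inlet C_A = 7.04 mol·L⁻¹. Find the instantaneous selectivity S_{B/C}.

S_{B/C} = r_B/r_C = (k₁)/(k₂·C_A) = (k₁/k₂)·C_A⁻¹.
= (1.43) / (0.115×7.040) = 1.430/0.8096 = 1.77.
The undesired path is higher order in A, so low C_A (CSTR or dilute feed) favours B.

1.77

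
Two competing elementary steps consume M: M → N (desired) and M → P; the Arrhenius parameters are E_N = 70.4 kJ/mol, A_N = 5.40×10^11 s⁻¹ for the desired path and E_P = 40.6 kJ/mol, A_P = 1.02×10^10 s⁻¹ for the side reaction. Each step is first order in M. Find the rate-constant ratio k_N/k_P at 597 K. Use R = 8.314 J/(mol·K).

0.131

k_N/k_P = (A_N/A_P)·exp[−(E_N−E_P)/(RT)] = (A_N/A_P)·exp[(E_P−E_N)/(RT)].
(E_P−E_N)/(RT) = (40.6−70.4)×10³/(8.314×597) = -29800/4963 = -6.004.
k_N/k_P = (5.40×10^11/1.02×10^10)·exp(-6.004) = 52.94 × 0.002469 = 0.131.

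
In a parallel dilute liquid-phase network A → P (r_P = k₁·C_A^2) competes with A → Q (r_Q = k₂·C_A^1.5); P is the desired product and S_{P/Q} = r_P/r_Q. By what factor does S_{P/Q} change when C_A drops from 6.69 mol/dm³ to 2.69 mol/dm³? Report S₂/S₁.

0.634

S_{P/Q} = (k₁/k₂)·C_A^0.5, so S₂/S₁ = (C_{A,2}/C_{A,1})^0.5.
= (2.69/6.69)^0.5 = (0.4021)^0.5 = 0.634.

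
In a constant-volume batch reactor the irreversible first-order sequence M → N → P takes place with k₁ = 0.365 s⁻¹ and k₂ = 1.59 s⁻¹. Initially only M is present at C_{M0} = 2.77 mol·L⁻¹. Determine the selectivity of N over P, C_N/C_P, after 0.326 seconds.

3.47

Solving the coupled first-order balances gives C_N(t) = [k₁/(k₂−k₁)]·C_{M0}·(e^(−k₁t) − e^(−k₂t)).
e^(−k₁t) = e^(−0.365×0.326) = e^(−0.1190) = 0.8878; e^(−k₂t) = e^(−0.5183) = 0.5955.
C_N = 0.365×2.77/(1.59−0.365) × (0.8878−0.5955) = 0.8253×0.2923 = 0.2413 mol·L⁻¹.
C_M = C_{M0}e^(−k₁t) = 2.459 mol·L⁻¹, so C_P = C_{M0}−C_M−C_N = 0.06949 mol·L⁻¹; C_N/C_P = 3.47.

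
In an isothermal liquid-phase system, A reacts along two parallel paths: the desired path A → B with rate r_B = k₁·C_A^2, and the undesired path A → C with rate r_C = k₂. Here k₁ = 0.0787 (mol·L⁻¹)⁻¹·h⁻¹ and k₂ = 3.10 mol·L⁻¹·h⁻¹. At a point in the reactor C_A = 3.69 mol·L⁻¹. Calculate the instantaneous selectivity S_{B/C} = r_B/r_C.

0.346

S_{B/C} = r_B/r_C = (k₁·C_A^2)/(k₂) = (k₁/k₂)·C_A^2.
= (0.0787×3.690^2) / (3.10) = 1.072/3.100 = 0.346.
Since the desired path is higher order in A, keeping C_A high (PFR or concentrated feed) favours B.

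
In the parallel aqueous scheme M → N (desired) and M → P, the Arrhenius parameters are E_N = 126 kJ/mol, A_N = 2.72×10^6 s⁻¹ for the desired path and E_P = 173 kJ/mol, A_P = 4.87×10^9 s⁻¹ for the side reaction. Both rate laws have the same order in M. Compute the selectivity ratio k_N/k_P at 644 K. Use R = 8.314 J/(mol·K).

3.63

Since both paths have the same order in M, the concentration cancels and S_{N/P} = k_N/k_P = (A_N/A_P)·exp[(E_P−E_N)/(RT)].
(E_P−E_N)/(RT) = (173−126)×10³/(8.314×644) = 47000/5354 = 8.778.
k_N/k_P = (2.72×10^6/4.87×10^9)·exp(8.778) = 5.585×10^-4 × 6491 = 3.63.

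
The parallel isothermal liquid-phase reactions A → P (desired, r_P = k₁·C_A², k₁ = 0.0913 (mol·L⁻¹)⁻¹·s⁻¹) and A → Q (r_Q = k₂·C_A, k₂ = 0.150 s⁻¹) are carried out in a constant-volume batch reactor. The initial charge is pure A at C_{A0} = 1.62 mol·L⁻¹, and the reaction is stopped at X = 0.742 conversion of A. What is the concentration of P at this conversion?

C_A = C_{A0}(1−X) = 0.4180 mol·L⁻¹.
Along a PFR/batch, dC_Q/dC_A = −r_Q/(r_P+r_Q) = −k₂/(k₂+k₁·C_A).
Integrating from C_{A0} to C_A: C_Q = (0.150/0.0913)·ln[(0.150+0.0913·1.62)/(0.150+0.0913·0.418)] = 1.643·ln(0.2979/0.1882) = 0.7549 mol·L⁻¹.
Then C_P = (C_{A0}−C_A) − C_Q = 1.202 − 0.7549 = 0.4471 mol·L⁻¹.

0.447 mol·L⁻¹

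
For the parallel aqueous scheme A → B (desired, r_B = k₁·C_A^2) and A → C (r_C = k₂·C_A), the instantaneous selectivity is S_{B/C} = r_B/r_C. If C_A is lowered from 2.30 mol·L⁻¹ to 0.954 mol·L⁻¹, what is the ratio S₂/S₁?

0.415

S_{B/C} = (k₁/k₂)·C_A, so S₂/S₁ = (C_{A,2}/C_{A,1}).
= 0.954/2.30 = 0.415.
Selectivity toward B falls as C_A falls — high-concentration operation is favoured.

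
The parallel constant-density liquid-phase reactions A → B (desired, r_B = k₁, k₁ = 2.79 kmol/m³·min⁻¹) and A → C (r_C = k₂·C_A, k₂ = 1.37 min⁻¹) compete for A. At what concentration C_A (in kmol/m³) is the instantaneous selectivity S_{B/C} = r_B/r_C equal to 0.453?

S_{B/C} = (k₁/k₂)·C_A⁻¹ ⇒ C_A = (S·k₂/k₁)^(-1).
= (0.453×1.37/2.79)^(-1) = (0.2224)^(-1) = 4.50 kmol/m³.

4.50 kmol/m³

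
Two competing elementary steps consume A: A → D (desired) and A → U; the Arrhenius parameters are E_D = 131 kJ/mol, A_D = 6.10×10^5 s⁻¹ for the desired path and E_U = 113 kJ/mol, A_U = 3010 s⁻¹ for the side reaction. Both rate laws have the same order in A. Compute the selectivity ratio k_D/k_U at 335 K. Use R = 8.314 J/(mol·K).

Since both paths have the same order in A, the concentration cancels and S_{D/U} = k_D/k_U = (A_D/A_U)·exp[(E_U−E_D)/(RT)].
(E_U−E_D)/(RT) = (113−131)×10³/(8.314×335) = -18000/2785 = -6.463.
k_D/k_U = (6.10×10^5/3010)·exp(-6.463) = 202.7 × 0.001560 = 0.316.

0.316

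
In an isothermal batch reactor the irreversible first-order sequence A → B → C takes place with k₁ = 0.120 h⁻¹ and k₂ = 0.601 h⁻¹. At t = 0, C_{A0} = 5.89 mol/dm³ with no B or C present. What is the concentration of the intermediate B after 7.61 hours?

The intermediate concentration in a first-order A→B→C sequence is C_B = k₁C_{A0}(e^(−k₁t) − e^(−k₂t))/(k₂−k₁).
e^(−k₁t) = e^(−0.120×7.61) = e^(−0.9132) = 0.4012; e^(−k₂t) = e^(−4.574) = 0.01032.
C_B = 0.120×5.89/(0.601−0.120) × (0.4012−0.01032) = 1.469×0.3909 = 0.5744 mol/dm³.

0.574 mol/dm³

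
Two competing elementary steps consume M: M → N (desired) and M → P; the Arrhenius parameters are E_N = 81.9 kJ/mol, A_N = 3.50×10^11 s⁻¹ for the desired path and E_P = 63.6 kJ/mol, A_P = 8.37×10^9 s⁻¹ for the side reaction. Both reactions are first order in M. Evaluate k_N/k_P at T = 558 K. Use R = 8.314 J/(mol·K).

Since both paths have the same order in M, the concentration cancels and S_{N/P} = k_N/k_P = (A_N/A_P)·exp[(E_P−E_N)/(RT)].
(E_P−E_N)/(RT) = (63.6−81.9)×10³/(8.314×558) = -18300/4639 = -3.945.
k_N/k_P = (3.50×10^11/8.37×10^9)·exp(-3.945) = 41.82 × 0.01936 = 0.809.

0.809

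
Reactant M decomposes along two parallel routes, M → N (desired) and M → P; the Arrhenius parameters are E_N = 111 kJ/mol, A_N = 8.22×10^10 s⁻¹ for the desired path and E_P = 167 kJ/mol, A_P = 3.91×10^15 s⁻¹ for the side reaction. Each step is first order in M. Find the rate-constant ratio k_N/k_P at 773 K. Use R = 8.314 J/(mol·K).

Since both paths have the same order in M, the concentration cancels and S_{N/P} = k_N/k_P = (A_N/A_P)·exp[(E_P−E_N)/(RT)].
(E_P−E_N)/(RT) = (167−111)×10³/(8.314×773) = 56000/6427 = 8.714.
k_N/k_P = (8.22×10^10/3.91×10^15)·exp(8.714) = 2.102×10^-5 × 6085 = 0.128.

0.128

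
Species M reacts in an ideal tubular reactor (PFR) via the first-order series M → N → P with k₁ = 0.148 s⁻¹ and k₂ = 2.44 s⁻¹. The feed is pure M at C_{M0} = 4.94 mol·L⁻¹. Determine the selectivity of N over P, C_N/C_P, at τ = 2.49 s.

0.169

Solving the coupled first-order balances gives C_N(τ) = [k₁/(k₂−k₁)]·C_{M0}·(e^(−k₁τ) − e^(−k₂τ)).
e^(−k₁τ) = e^(−0.148×2.49) = e^(−0.3685) = 0.6918; e^(−k₂τ) = e^(−6.076) = 0.002298.
C_N = 0.148×4.94/(2.44−0.148) × (0.6918−0.002298) = 0.3190×0.6895 = 0.2199 mol·L⁻¹.
C_M = C_{M0}e^(−k₁τ) = 3.417 mol·L⁻¹, so C_P = C_{M0}−C_M−C_N = 1.303 mol·L⁻¹; C_N/C_P = 0.169.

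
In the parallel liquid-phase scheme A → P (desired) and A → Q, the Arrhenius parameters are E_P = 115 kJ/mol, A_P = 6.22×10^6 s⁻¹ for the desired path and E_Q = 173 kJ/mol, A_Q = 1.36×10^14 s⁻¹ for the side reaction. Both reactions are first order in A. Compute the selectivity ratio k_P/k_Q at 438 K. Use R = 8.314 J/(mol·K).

With equal orders, S_{P/Q} = k_P/k_Q = (A_P/A_Q)·exp[(E_Q−E_P)/(RT)].
(E_Q−E_P)/(RT) = (173−115)×10³/(8.314×438) = 58000/3642 = 15.93.
k_P/k_Q = (6.22×10^6/1.36×10^14)·exp(15.93) = 4.574×10^-8 × 8.264×10^6 = 0.378.

0.378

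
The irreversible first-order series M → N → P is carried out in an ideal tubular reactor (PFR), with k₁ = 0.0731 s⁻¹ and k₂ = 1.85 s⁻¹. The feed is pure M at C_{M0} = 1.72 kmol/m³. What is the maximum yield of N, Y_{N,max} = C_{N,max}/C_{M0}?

For a first-order series the maximum intermediate yield is C_{N,max}/C_{M0} = (k₁/k₂)^[k₂/(k₂−k₁)].
= (0.0731/1.85)^(1.85/(1.85−0.0731)) = (0.03951)^(1.041) = 0.03460.

0.0346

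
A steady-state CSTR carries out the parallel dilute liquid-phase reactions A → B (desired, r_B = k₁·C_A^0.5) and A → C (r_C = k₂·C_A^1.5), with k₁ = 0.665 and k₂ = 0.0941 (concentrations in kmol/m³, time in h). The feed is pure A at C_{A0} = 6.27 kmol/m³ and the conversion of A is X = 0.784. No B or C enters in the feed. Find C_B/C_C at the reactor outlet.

Exit C_A = C_{A0}(1−X) = 6.27×0.216 = 1.354 kmol/m³.
Rates in a CSTR are evaluated at the outlet concentration: r_B = 0.665×1.354^0.5 = 0.7739, r_C = 0.0941×1.354^1.5 = 0.1483.
Overall selectivity = C_B/C_C = r_Bτ/(r_Cτ) = r_B/r_C = 5.22.

5.22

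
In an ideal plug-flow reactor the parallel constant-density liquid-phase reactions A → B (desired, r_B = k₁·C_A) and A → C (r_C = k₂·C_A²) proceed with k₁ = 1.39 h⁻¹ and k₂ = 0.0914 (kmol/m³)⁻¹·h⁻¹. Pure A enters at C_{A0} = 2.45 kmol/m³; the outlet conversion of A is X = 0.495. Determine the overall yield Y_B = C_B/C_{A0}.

0.442

C_A = C_{A0}(1−X) = 1.237 kmol/m³.
Along a PFR/batch, dC_B/dC_A = −r_B/(r_B+r_C) = −k₁/(k₁+k₂·C_A).
Integrating from C_{A0} to C_A: C_B = (1.39/0.0914)·ln[(1.39+0.0914·2.45)/(1.39+0.0914·1.24)] = 15.21·ln(1.614/1.503) = 1.082 kmol/m³.
Y_B = C_B/C_{A0} = 1.082/2.45 = 0.442.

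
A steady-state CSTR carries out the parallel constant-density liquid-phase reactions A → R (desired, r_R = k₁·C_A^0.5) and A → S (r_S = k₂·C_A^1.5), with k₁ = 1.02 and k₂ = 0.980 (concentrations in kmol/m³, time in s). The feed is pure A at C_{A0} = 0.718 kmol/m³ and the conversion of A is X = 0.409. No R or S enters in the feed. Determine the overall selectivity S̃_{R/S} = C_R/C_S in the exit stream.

Exit C_A = C_{A0}(1−X) = 0.718×0.591 = 0.4243 kmol/m³.
A CSTR operates uniformly at the exit composition, giving r_R = 0.6644 and r_S = 0.2709 (each k·C_A^n at C_A = 0.4243).
Overall selectivity = C_R/C_S = r_Rτ/(r_Sτ) = r_R/r_S = 2.45.

2.45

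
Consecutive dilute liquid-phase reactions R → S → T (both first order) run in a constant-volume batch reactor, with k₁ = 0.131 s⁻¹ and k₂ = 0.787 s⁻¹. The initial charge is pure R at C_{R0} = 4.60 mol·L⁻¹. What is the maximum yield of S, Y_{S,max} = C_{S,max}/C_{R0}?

0.116

Evaluating C_S at t_opt = ln(k₂/k₁)/(k₂−k₁) gives C_{S,max}/C_{R0} = (k₁/k₂)^[k₂/(k₂−k₁)].
= (0.131/0.787)^(0.787/(0.787−0.131)) = (0.1665)^(1.200) = 0.1164.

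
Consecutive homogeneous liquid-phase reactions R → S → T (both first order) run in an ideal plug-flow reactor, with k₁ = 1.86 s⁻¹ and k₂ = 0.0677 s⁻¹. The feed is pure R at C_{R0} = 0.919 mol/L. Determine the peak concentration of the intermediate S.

0.811 mol/L

At the optimum, C_{S,max}/C_{R0} = (k₁/k₂)^[k₂/(k₂−k₁)].
= (1.86/0.0677)^(0.0677/(0.0677−1.86)) = (27.47)^(-0.03777) = 0.8824.
C_{S,max} = 0.8824×0.919 = 0.811 mol/L.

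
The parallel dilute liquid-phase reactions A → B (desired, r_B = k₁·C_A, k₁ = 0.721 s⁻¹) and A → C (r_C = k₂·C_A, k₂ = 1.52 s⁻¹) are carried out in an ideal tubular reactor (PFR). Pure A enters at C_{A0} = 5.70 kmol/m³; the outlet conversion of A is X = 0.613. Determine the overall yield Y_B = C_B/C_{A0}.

C_A = C_{A0}(1−X) = 2.206 kmol/m³.
Both paths are first order in A, so the instantaneous fraction to B is constant: dC_B/d(−C_A) = k₁/(k₁+k₂) = 0.3217.
C_B = 0.3217·(C_{A0}−C_A) = 0.3217×3.494 = 1.12 kmol/m³.
Y_B = C_B/C_{A0} = 1.124/5.70 = 0.197.

0.197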